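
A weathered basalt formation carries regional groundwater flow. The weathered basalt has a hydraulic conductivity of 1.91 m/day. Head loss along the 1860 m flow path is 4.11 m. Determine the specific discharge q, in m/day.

0.00422

Hydraulic gradient i = Δh / L = 4.11 / 1860 = 0.002210.
Specific discharge q = K · i = 1.910 × 0.002210 = 0.004220 m/day.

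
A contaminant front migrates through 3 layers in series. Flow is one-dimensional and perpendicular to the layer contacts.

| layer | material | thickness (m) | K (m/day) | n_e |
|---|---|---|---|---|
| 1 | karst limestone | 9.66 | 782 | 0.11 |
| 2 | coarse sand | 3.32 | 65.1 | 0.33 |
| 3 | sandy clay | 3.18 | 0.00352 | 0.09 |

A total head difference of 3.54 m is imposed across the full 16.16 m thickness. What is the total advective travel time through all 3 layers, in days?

624

With flow normal to the layers, continuity requires the same specific discharge q through every layer.
Σ(b_i/K_i) = 9.66/782 + 3.32/65.1 + 3.18/0.00352 = 903.5 d.
q = Δh / Σ(b_i/K_i) = 3.54 / 903.5 = 0.003918 m/day.
In each layer the seepage velocity is v_i = q/n_i, so the layer transit time is t_i = b_i·n_i / q:
  layer 1 (karst limestone): t_1 = 9.66 × 0.11 / 0.003918 = 271.2 d
  layer 2 (coarse sand): t_2 = 3.32 × 0.33 / 0.003918 = 279.6 d
  layer 3 (sandy clay): t_3 = 3.18 × 0.09 / 0.003918 = 73.04 d
Total t = Σ t_i = 623.9 days.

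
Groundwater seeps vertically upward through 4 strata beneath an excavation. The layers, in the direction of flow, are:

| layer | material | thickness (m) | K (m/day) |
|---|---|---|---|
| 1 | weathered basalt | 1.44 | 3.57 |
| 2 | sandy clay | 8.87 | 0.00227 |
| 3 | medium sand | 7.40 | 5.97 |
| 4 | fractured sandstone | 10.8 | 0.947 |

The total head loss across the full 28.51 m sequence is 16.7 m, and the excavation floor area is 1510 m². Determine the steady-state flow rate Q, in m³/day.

Flow is perpendicular to layering, so the layers act in series and the equivalent K is the thickness-weighted harmonic mean.
Total thickness L = 1.44 + 8.87 + 7.40 + 10.8 = 28.51 m.
Σ(b_i/K_i) = 1.44/3.57 + 8.87/0.00227 + 7.40/5.97 + 10.8/0.947 = 3921 d.
K_eq = L / Σ(b_i/K_i) = 28.51 / 3921 = 0.007272 m/day.
Q = K_eq · A · (Δh/L) = 0.007272 × 1510 × (16.7/28.51) = 6.432 m³/day.

6.43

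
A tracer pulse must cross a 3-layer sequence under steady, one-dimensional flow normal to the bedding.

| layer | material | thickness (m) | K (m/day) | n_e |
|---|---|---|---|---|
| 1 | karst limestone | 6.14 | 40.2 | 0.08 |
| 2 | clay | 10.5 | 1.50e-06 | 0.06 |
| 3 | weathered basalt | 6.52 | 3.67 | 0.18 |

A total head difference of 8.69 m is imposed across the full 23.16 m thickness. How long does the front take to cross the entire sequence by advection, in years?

With flow normal to the layers, continuity requires the same specific discharge q through every layer.
Σ(b_i/K_i) = 6.14/40.2 + 10.5/1.50e-06 + 6.52/3.67 = 7.000e+06 d.
q = Δh / Σ(b_i/K_i) = 8.69 / 7.000e+06 = 1.241e-06 m/day.
In each layer the seepage velocity is v_i = q/n_i, so the layer transit time is t_i = b_i·n_i / q:
  layer 1 (karst limestone): t_1 = 6.14 × 0.08 / 1.241e-06 = 3.957e+05 d
  layer 2 (clay): t_2 = 10.5 × 0.06 / 1.241e-06 = 5.075e+05 d
  layer 3 (weathered basalt): t_3 = 6.52 × 0.18 / 1.241e-06 = 9.454e+05 d
Total t = Σ t_i = 1.849e+06 days = 5061 years.

5060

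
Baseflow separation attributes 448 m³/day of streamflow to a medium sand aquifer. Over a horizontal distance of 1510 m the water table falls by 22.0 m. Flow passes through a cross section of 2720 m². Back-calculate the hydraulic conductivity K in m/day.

Hydraulic gradient i = Δh / L = 22.0 / 1510 = 0.01457.
From Q = K·A·i, K = Q / (A·i) = 448 / (2720 × 0.01457) = 11.30 m/day.

11.3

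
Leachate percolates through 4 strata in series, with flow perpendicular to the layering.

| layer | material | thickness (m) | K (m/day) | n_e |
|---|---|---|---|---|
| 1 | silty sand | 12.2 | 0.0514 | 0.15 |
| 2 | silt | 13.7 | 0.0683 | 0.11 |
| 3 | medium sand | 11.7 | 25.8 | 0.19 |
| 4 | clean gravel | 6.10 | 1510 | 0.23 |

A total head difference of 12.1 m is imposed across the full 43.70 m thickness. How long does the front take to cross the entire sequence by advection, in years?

With flow normal to the layers, continuity requires the same specific discharge q through every layer.
Σ(b_i/K_i) = 12.2/0.0514 + 13.7/0.0683 + 11.7/25.8 + 6.10/1510 = 438.4 d.
q = Δh / Σ(b_i/K_i) = 12.1 / 438.4 = 0.02760 m/day.
In each layer the seepage velocity is v_i = q/n_i, so the layer transit time is t_i = b_i·n_i / q:
  layer 1 (silty sand): t_1 = 12.2 × 0.15 / 0.02760 = 66.30 d
  layer 2 (silt): t_2 = 13.7 × 0.11 / 0.02760 = 54.60 d
  layer 3 (medium sand): t_3 = 11.7 × 0.19 / 0.02760 = 80.54 d
  layer 4 (clean gravel): t_4 = 6.10 × 0.23 / 0.02760 = 50.83 d
Total t = Σ t_i = 252.3 days = 0.6907 years.

0.691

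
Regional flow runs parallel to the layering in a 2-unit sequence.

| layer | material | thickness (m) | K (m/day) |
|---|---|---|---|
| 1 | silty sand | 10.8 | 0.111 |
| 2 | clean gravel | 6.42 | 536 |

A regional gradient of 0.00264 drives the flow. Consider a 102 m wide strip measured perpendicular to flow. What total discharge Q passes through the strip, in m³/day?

927

Flow is parallel to layering, so each bed carries its own Darcy discharge and the transmissivities add.
Σ(K_i·b_i) = 0.111×10.8 + 536×6.42 = 3442 m²/day.
Hydraulic gradient i = 0.00264.
Q = Σ(K_i·b_i) · W · i = 3442 × 102 × 0.002640 = 926.9 m³/day.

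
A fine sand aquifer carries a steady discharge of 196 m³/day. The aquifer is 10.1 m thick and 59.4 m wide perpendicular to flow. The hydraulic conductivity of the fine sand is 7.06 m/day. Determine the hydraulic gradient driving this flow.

Cross-sectional area A = 59.4 × 10.1 = 599.9 m².
From Q = K·A·i, i = Q / (K·A) = 196 / (7.060 × 599.9) = 0.04627.

0.0463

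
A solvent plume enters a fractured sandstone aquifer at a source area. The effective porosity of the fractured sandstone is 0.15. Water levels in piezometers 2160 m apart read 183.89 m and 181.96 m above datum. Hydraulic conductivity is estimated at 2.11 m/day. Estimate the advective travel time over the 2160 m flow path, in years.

Hydraulic gradient i = (183.89 − 181.96) / 2160 = 1.93 / 2160 = 0.0008935.
Darcy flux q = K · i = 2.110 × 0.0008935 = 0.001885 m/day.
Seepage velocity v = q / n_e = 0.001885 / 0.15 = 0.01257 m/day.
Travel time t = L / v = 2160 / 0.01257 = 1.719e+05 days = 470.5 years.

471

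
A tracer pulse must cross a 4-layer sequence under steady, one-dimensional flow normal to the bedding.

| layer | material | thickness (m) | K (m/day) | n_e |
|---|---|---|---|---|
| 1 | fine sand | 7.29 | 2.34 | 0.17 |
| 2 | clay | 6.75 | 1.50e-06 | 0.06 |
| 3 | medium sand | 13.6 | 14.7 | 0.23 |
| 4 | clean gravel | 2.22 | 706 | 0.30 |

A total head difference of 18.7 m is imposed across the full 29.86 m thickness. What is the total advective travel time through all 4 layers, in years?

3580

With flow normal to the layers, continuity requires the same specific discharge q through every layer.
Σ(b_i/K_i) = 7.29/2.34 + 6.75/1.50e-06 + 13.6/14.7 + 2.22/706 = 4.500e+06 d.
q = Δh / Σ(b_i/K_i) = 18.7 / 4.500e+06 = 4.156e-06 m/day.
In each layer the seepage velocity is v_i = q/n_i, so the layer transit time is t_i = b_i·n_i / q:
  layer 1 (fine sand): t_1 = 7.29 × 0.17 / 4.156e-06 = 2.982e+05 d
  layer 2 (clay): t_2 = 6.75 × 0.06 / 4.156e-06 = 97460 d
  layer 3 (medium sand): t_3 = 13.6 × 0.23 / 4.156e-06 = 7.527e+05 d
  layer 4 (clean gravel): t_4 = 2.22 × 0.30 / 4.156e-06 = 1.603e+05 d
Total t = Σ t_i = 1.309e+06 days = 3583 years.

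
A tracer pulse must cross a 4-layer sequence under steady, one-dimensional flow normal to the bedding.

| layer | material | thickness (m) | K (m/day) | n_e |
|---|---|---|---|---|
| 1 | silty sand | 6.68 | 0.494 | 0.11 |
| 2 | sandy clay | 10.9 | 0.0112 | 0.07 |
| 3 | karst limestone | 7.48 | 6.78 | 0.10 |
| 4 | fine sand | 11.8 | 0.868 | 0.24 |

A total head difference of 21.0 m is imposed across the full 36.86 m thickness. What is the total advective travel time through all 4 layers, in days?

With flow normal to the layers, continuity requires the same specific discharge q through every layer.
Σ(b_i/K_i) = 6.68/0.494 + 10.9/0.0112 + 7.48/6.78 + 11.8/0.868 = 1001 d.
q = Δh / Σ(b_i/K_i) = 21.0 / 1001 = 0.02097 m/day.
In each layer the seepage velocity is v_i = q/n_i, so the layer transit time is t_i = b_i·n_i / q:
  layer 1 (silty sand): t_1 = 6.68 × 0.11 / 0.02097 = 35.04 d
  layer 2 (sandy clay): t_2 = 10.9 × 0.07 / 0.02097 = 36.39 d
  layer 3 (karst limestone): t_3 = 7.48 × 0.10 / 0.02097 = 35.67 d
  layer 4 (fine sand): t_4 = 11.8 × 0.24 / 0.02097 = 135.1 d
Total t = Σ t_i = 242.1 days.

242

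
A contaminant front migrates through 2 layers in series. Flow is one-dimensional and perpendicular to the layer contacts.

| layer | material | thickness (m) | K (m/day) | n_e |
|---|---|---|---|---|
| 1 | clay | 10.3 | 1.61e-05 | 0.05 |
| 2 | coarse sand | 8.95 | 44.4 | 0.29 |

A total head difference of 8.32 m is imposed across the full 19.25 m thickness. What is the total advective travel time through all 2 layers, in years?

655

With flow normal to the layers, continuity requires the same specific discharge q through every layer.
Σ(b_i/K_i) = 10.3/1.61e-05 + 8.95/44.4 = 6.398e+05 d.
q = Δh / Σ(b_i/K_i) = 8.32 / 6.398e+05 = 1.301e-05 m/day.
In each layer the seepage velocity is v_i = q/n_i, so the layer transit time is t_i = b_i·n_i / q:
  layer 1 (clay): t_1 = 10.3 × 0.05 / 1.301e-05 = 39600 d
  layer 2 (coarse sand): t_2 = 8.95 × 0.29 / 1.301e-05 = 1.996e+05 d
Total t = Σ t_i = 2.392e+05 days = 654.8 years.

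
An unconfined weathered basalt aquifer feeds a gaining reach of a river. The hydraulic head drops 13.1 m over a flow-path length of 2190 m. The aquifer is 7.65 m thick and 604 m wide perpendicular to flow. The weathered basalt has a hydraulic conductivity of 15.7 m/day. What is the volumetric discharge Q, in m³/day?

434

Cross-sectional area A = 604 × 7.65 = 4621 m².
Hydraulic gradient i = Δh / L = 13.1 / 2190 = 0.005982.
Darcy's law: Q = K · A · i = 15.70 × 4621 × 0.005982 = 433.9 m³/day.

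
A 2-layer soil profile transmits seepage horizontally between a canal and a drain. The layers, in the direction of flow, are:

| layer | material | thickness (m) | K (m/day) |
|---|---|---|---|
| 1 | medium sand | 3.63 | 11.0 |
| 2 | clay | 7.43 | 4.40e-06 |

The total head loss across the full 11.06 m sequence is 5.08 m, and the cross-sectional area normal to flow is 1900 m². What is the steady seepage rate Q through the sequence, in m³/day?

Flow is perpendicular to layering, so the layers act in series and the equivalent K is the thickness-weighted harmonic mean.
Total thickness L = 3.63 + 7.43 = 11.06 m.
Σ(b_i/K_i) = 3.63/11.0 + 7.43/4.40e-06 = 1.689e+06 d.
K_eq = L / Σ(b_i/K_i) = 11.06 / 1.689e+06 = 6.550e-06 m/day.
Q = K_eq · A · (Δh/L) = 6.550e-06 × 1900 × (5.08/11.06) = 0.005716 m³/day.

0.00572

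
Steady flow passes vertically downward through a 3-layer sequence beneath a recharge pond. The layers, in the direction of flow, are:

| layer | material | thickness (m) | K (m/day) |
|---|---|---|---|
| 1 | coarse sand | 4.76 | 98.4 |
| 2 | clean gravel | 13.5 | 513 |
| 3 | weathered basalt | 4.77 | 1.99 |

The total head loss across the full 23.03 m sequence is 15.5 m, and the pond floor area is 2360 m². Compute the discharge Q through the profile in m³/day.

14800

Flow is perpendicular to layering, so the layers act in series and the equivalent K is the thickness-weighted harmonic mean.
Total thickness L = 4.76 + 13.5 + 4.77 = 23.03 m.
Σ(b_i/K_i) = 4.76/98.4 + 13.5/513 + 4.77/1.99 = 2.472 d.
K_eq = L / Σ(b_i/K_i) = 23.03 / 2.472 = 9.318 m/day.
Q = K_eq · A · (Δh/L) = 9.318 × 2360 × (15.5/23.03) = 14800 m³/day.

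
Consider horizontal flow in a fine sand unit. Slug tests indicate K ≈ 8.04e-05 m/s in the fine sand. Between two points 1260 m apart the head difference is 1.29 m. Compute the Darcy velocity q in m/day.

Convert K: 8.04e-05 m/s × 86400 = 6.947 m/day.
Hydraulic gradient i = Δh / L = 1.29 / 1260 = 0.001024.
Specific discharge q = K · i = 6.947 × 0.001024 = 0.007112 m/day.

0.00711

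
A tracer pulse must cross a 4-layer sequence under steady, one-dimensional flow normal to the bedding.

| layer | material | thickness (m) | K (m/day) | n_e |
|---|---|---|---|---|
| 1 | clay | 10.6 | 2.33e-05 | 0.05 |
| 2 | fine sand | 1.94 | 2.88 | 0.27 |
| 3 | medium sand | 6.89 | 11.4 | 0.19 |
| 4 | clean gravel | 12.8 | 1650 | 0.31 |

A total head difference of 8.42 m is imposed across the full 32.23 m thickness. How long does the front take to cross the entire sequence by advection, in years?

With flow normal to the layers, continuity requires the same specific discharge q through every layer.
Σ(b_i/K_i) = 10.6/2.33e-05 + 1.94/2.88 + 6.89/11.4 + 12.8/1650 = 4.549e+05 d.
q = Δh / Σ(b_i/K_i) = 8.42 / 4.549e+05 = 1.851e-05 m/day.
In each layer the seepage velocity is v_i = q/n_i, so the layer transit time is t_i = b_i·n_i / q:
  layer 1 (clay): t_1 = 10.6 × 0.05 / 1.851e-05 = 28636 d
  layer 2 (fine sand): t_2 = 1.94 × 0.27 / 1.851e-05 = 28301 d
  layer 3 (medium sand): t_3 = 6.89 × 0.19 / 1.851e-05 = 70731 d
  layer 4 (clean gravel): t_4 = 12.8 × 0.31 / 1.851e-05 = 2.144e+05 d
Total t = Σ t_i = 3.421e+05 days = 936.5 years.

937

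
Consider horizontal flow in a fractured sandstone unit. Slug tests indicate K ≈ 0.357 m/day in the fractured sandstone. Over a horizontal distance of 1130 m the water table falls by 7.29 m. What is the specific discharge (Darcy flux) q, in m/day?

Hydraulic gradient i = Δh / L = 7.29 / 1130 = 0.006451.
Specific discharge q = K · i = 0.3570 × 0.006451 = 0.002303 m/day.

0.00230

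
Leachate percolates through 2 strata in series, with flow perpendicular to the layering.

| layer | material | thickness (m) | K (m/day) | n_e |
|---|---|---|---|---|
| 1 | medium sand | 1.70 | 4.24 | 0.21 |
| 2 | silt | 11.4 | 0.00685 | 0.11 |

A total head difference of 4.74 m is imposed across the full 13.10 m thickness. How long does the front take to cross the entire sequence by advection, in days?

566

With flow normal to the layers, continuity requires the same specific discharge q through every layer.
Σ(b_i/K_i) = 1.70/4.24 + 11.4/0.00685 = 1665 d.
q = Δh / Σ(b_i/K_i) = 4.74 / 1665 = 0.002847 m/day.
In each layer the seepage velocity is v_i = q/n_i, so the layer transit time is t_i = b_i·n_i / q:
  layer 1 (medium sand): t_1 = 1.70 × 0.21 / 0.002847 = 125.4 d
  layer 2 (silt): t_2 = 11.4 × 0.11 / 0.002847 = 440.4 d
Total t = Σ t_i = 565.8 days.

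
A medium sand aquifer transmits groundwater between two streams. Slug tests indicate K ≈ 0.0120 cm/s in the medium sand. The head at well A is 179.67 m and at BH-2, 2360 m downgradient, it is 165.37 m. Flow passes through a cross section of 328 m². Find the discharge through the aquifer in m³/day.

Convert K: 0.0120 cm/s × 864 = 10.37 m/day.
Hydraulic gradient i = (179.67 − 165.37) / 2360 = 14.3 / 2360 = 0.006059.
Darcy's law: Q = K · A · i = 10.37 × 328.0 × 0.006059 = 20.61 m³/day.

20.6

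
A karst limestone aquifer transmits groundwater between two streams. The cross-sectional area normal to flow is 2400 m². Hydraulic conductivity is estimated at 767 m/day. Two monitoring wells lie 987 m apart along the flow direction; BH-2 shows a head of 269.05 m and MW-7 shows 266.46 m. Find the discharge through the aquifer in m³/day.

Hydraulic gradient i = (269.05 − 266.46) / 987 = 2.59 / 987 = 0.002624.
Darcy's law: Q = K · A · i = 767.0 × 2400 × 0.002624 = 4830 m³/day.

4830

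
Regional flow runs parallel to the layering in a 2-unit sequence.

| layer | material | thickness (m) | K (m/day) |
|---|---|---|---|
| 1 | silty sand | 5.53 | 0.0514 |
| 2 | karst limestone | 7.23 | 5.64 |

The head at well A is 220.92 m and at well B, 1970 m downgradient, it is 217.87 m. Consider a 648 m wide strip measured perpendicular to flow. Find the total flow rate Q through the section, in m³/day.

41.2

Flow is parallel to layering, so each bed carries its own Darcy discharge and the transmissivities add.
Σ(K_i·b_i) = 0.0514×5.53 + 5.64×7.23 = 41.06 m²/day.
Hydraulic gradient i = (220.92 − 217.87) / 1970 = 3.05 / 1970 = 0.001548.
Q = Σ(K_i·b_i) · W · i = 41.06 × 648 × 0.001548 = 41.19 m³/day.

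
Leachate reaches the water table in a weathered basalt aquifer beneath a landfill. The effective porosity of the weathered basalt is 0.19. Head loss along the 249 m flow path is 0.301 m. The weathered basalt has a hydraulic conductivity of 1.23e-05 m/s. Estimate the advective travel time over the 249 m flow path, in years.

Convert K: 1.23e-05 m/s × 86400 = 1.063 m/day.
Hydraulic gradient i = Δh / L = 0.301 / 249 = 0.001209.
Darcy flux q = K · i = 1.063 × 0.001209 = 0.001285 m/day.
Seepage velocity v = q / n_e = 0.001285 / 0.19 = 0.006761 m/day.
Travel time t = L / v = 249 / 0.006761 = 36827 days = 100.8 years.

101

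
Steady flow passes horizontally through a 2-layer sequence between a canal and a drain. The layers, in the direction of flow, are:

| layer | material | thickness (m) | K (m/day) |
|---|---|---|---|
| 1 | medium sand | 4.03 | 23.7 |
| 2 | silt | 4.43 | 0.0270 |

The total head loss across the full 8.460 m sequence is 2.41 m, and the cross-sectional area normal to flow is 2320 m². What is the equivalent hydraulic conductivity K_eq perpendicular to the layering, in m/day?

Flow is perpendicular to layering, so the layers act in series and the equivalent K is the thickness-weighted harmonic mean.
Total thickness L = 4.03 + 4.43 = 8.460 m.
Σ(b_i/K_i) = 4.03/23.7 + 4.43/0.0270 = 164.2 d.
K_eq = L / Σ(b_i/K_i) = 8.460 / 164.2 = 0.05151 m/day.

0.0515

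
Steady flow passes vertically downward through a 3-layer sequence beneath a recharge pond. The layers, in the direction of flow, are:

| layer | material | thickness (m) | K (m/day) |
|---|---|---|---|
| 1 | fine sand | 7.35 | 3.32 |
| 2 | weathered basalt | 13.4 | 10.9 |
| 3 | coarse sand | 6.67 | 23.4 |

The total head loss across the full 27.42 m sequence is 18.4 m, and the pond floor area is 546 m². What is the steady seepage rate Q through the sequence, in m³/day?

Flow is perpendicular to layering, so the layers act in series and the equivalent K is the thickness-weighted harmonic mean.
Total thickness L = 7.35 + 13.4 + 6.67 = 27.42 m.
Σ(b_i/K_i) = 7.35/3.32 + 13.4/10.9 + 6.67/23.4 = 3.728 d.
K_eq = L / Σ(b_i/K_i) = 27.42 / 3.728 = 7.355 m/day.
Q = K_eq · A · (Δh/L) = 7.355 × 546 × (18.4/27.42) = 2695 m³/day.

2690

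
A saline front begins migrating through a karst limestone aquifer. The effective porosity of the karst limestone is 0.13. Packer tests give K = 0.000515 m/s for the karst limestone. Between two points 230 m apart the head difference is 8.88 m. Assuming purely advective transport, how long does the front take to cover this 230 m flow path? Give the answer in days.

Convert K: 0.000515 m/s × 86400 = 44.50 m/day.
Hydraulic gradient i = Δh / L = 8.88 / 230 = 0.03861.
Darcy flux q = K · i = 44.50 × 0.03861 = 1.718 m/day.
Seepage velocity v = q / n_e = 1.718 / 0.13 = 13.21 m/day.
Travel time t = L / v = 230 / 13.21 = 17.40 days.

17.4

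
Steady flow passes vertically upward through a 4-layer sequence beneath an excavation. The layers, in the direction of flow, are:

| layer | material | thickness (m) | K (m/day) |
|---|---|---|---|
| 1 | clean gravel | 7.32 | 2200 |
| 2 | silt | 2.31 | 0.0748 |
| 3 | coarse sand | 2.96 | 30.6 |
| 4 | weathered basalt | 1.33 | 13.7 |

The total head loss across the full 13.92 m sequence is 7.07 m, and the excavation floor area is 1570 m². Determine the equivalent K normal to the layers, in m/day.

Flow is perpendicular to layering, so the layers act in series and the equivalent K is the thickness-weighted harmonic mean.
Total thickness L = 7.32 + 2.31 + 2.96 + 1.33 = 13.92 m.
Σ(b_i/K_i) = 7.32/2200 + 2.31/0.0748 + 2.96/30.6 + 1.33/13.7 = 31.08 d.
K_eq = L / Σ(b_i/K_i) = 13.92 / 31.08 = 0.4479 m/day.

0.448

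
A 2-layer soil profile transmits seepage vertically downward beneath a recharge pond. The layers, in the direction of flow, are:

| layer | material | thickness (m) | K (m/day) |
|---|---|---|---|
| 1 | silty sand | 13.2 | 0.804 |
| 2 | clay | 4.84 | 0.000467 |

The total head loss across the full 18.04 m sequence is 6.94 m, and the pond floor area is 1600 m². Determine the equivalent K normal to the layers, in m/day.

Flow is perpendicular to layering, so the layers act in series and the equivalent K is the thickness-weighted harmonic mean.
Total thickness L = 13.2 + 4.84 = 18.04 m.
Σ(b_i/K_i) = 13.2/0.804 + 4.84/0.000467 = 10380 d.
K_eq = L / Σ(b_i/K_i) = 18.04 / 10380 = 0.001738 m/day.

0.00174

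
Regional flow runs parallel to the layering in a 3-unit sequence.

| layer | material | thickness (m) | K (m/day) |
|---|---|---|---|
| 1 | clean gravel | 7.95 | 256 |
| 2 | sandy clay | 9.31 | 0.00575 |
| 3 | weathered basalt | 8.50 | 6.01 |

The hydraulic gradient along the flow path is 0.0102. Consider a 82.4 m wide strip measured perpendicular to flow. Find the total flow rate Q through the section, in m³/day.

1750

Flow is parallel to layering, so each bed carries its own Darcy discharge and the transmissivities add.
Σ(K_i·b_i) = 256×7.95 + 0.00575×9.31 + 6.01×8.50 = 2086 m²/day.
Hydraulic gradient i = 0.0102.
Q = Σ(K_i·b_i) · W · i = 2086 × 82.4 × 0.01020 = 1754 m³/day.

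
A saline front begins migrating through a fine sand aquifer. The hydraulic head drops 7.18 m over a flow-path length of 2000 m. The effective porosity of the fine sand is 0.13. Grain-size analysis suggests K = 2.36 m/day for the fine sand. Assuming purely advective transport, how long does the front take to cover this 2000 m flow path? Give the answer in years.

84.0

Hydraulic gradient i = Δh / L = 7.18 / 2000 = 0.003590.
Darcy flux q = K · i = 2.360 × 0.003590 = 0.008472 m/day.
Seepage velocity v = q / n_e = 0.008472 / 0.13 = 0.06517 m/day.
Travel time t = L / v = 2000 / 0.06517 = 30688 days = 84.02 years.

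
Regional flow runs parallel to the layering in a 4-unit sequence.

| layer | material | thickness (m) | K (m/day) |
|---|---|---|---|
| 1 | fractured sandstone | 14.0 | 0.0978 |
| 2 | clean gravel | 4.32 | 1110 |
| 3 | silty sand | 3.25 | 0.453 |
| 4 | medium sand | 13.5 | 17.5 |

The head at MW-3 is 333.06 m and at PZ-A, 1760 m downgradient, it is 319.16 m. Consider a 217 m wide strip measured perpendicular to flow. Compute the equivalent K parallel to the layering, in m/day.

144

Flow is parallel to layering, so each bed carries its own Darcy discharge and the transmissivities add.
Σ(K_i·b_i) = 0.0978×14.0 + 1110×4.32 + 0.453×3.25 + 17.5×13.5 = 5034 m²/day.
Total thickness b = 35.07 m, so K_eq = Σ(K_i·b_i)/b = 143.5 m/day.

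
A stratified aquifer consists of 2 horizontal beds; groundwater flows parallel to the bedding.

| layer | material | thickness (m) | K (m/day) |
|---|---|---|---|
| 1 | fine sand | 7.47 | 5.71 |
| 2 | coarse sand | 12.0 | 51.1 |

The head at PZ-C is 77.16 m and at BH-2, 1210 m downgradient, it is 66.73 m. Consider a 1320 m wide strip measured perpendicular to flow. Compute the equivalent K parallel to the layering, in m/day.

Flow is parallel to layering, so each bed carries its own Darcy discharge and the transmissivities add.
Σ(K_i·b_i) = 5.71×7.47 + 51.1×12.0 = 655.9 m²/day.
Total thickness b = 19.47 m, so K_eq = Σ(K_i·b_i)/b = 33.69 m/day.

33.7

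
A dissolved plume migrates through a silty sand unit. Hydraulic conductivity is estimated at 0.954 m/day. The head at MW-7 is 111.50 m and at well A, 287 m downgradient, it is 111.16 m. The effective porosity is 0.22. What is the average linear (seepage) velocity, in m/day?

0.00514

Hydraulic gradient i = (111.50 − 111.16) / 287 = 0.34 / 287 = 0.001185.
Darcy flux q = K · i = 0.9540 × 0.001185 = 0.001130 m/day.
Seepage velocity v = q / n_e = 0.001130 / 0.22 = 0.005137 m/day.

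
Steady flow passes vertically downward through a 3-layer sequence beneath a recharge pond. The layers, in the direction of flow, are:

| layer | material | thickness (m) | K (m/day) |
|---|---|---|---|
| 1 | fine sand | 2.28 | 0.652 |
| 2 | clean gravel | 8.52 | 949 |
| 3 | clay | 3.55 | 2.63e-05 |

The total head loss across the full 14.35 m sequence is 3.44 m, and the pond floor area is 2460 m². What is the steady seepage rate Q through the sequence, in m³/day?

0.0627

Flow is perpendicular to layering, so the layers act in series and the equivalent K is the thickness-weighted harmonic mean.
Total thickness L = 2.28 + 8.52 + 3.55 = 14.35 m.
Σ(b_i/K_i) = 2.28/0.652 + 8.52/949 + 3.55/2.63e-05 = 1.350e+05 d.
K_eq = L / Σ(b_i/K_i) = 14.35 / 1.350e+05 = 0.0001063 m/day.
Q = K_eq · A · (Δh/L) = 0.0001063 × 2460 × (3.44/14.35) = 0.06269 m³/day.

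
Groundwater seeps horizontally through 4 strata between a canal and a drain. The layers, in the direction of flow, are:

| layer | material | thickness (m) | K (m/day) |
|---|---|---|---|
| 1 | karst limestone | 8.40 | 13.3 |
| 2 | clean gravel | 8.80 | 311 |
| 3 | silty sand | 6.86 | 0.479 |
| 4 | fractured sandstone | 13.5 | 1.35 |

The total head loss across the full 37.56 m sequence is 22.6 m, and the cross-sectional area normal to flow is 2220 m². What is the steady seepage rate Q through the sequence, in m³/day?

2010

Flow is perpendicular to layering, so the layers act in series and the equivalent K is the thickness-weighted harmonic mean.
Total thickness L = 8.40 + 8.80 + 6.86 + 13.5 = 37.56 m.
Σ(b_i/K_i) = 8.40/13.3 + 8.80/311 + 6.86/0.479 + 13.5/1.35 = 24.98 d.
K_eq = L / Σ(b_i/K_i) = 37.56 / 24.98 = 1.504 m/day.
Q = K_eq · A · (Δh/L) = 1.504 × 2220 × (22.6/37.56) = 2008 m³/day.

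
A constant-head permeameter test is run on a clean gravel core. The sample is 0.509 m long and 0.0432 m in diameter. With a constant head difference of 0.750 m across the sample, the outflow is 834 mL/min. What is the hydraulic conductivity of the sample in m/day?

556

Cross-sectional area A = π·(d/2)² = π × (0.0432/2)² = 0.001466 m².
Convert discharge: 834 mL/min = 1.390e-05 m³/s.
Darcy's law rearranged: K = Q·L / (A·Δh) = 1.390e-05 × 0.509 / (0.001466 × 0.750) = 0.006436 m/s = 556.1 m/day.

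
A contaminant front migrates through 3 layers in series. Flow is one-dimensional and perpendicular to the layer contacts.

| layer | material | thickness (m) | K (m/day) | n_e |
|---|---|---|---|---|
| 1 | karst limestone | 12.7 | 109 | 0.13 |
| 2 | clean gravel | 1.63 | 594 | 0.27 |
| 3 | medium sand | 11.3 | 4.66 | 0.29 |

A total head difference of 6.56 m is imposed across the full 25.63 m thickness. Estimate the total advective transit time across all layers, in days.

With flow normal to the layers, continuity requires the same specific discharge q through every layer.
Σ(b_i/K_i) = 12.7/109 + 1.63/594 + 11.3/4.66 = 2.544 d.
q = Δh / Σ(b_i/K_i) = 6.56 / 2.544 = 2.578 m/day.
In each layer the seepage velocity is v_i = q/n_i, so the layer transit time is t_i = b_i·n_i / q:
  layer 1 (karst limestone): t_1 = 12.7 × 0.13 / 2.578 = 0.6403 d
  layer 2 (clean gravel): t_2 = 1.63 × 0.27 / 2.578 = 0.1707 d
  layer 3 (medium sand): t_3 = 11.3 × 0.29 / 2.578 = 1.271 d
Total t = Σ t_i = 2.082 days.

2.08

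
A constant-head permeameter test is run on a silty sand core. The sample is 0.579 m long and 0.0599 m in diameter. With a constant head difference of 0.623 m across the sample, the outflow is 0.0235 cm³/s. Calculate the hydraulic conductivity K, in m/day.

0.670

Cross-sectional area A = π·(d/2)² = π × (0.0599/2)² = 0.002818 m².
Convert discharge: 0.0235 cm³/s = 2.350e-08 m³/s.
Darcy's law rearranged: K = Q·L / (A·Δh) = 2.350e-08 × 0.579 / (0.002818 × 0.623) = 7.750e-06 m/s = 0.6696 m/day.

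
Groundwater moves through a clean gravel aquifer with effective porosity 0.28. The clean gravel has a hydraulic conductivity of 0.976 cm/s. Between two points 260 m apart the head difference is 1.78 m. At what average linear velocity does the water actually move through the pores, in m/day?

Convert K: 0.976 cm/s × 864 = 843.3 m/day.
Hydraulic gradient i = Δh / L = 1.78 / 260 = 0.006846.
Darcy flux q = K · i = 843.3 × 0.006846 = 5.773 m/day.
Seepage velocity v = q / n_e = 5.773 / 0.28 = 20.62 m/day.

20.6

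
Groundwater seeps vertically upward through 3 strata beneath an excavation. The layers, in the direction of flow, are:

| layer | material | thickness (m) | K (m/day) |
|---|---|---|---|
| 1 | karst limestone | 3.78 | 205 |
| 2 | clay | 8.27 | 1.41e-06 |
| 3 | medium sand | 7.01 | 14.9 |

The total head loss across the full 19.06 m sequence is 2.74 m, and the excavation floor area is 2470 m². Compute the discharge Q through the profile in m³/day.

0.00115

Flow is perpendicular to layering, so the layers act in series and the equivalent K is the thickness-weighted harmonic mean.
Total thickness L = 3.78 + 8.27 + 7.01 = 19.06 m.
Σ(b_i/K_i) = 3.78/205 + 8.27/1.41e-06 + 7.01/14.9 = 5.865e+06 d.
K_eq = L / Σ(b_i/K_i) = 19.06 / 5.865e+06 = 3.250e-06 m/day.
Q = K_eq · A · (Δh/L) = 3.250e-06 × 2470 × (2.74/19.06) = 0.001154 m³/day.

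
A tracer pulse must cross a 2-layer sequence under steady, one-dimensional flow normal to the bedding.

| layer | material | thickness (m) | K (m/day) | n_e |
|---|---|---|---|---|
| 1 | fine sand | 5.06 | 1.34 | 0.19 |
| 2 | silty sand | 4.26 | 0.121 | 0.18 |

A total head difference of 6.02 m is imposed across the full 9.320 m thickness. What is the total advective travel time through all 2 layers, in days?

11.2

With flow normal to the layers, continuity requires the same specific discharge q through every layer.
Σ(b_i/K_i) = 5.06/1.34 + 4.26/0.121 = 38.98 d.
q = Δh / Σ(b_i/K_i) = 6.02 / 38.98 = 0.1544 m/day.
In each layer the seepage velocity is v_i = q/n_i, so the layer transit time is t_i = b_i·n_i / q:
  layer 1 (fine sand): t_1 = 5.06 × 0.19 / 0.1544 = 6.226 d
  layer 2 (silty sand): t_2 = 4.26 × 0.18 / 0.1544 = 4.965 d
Total t = Σ t_i = 11.19 days.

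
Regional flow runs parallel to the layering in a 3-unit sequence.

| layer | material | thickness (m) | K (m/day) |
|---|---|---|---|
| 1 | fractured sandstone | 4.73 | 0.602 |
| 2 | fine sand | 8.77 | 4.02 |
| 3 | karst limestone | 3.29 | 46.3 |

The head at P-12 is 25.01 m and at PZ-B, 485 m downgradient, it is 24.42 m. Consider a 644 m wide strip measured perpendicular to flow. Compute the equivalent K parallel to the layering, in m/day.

11.3

Flow is parallel to layering, so each bed carries its own Darcy discharge and the transmissivities add.
Σ(K_i·b_i) = 0.602×4.73 + 4.02×8.77 + 46.3×3.29 = 190.4 m²/day.
Total thickness b = 16.79 m, so K_eq = Σ(K_i·b_i)/b = 11.34 m/day.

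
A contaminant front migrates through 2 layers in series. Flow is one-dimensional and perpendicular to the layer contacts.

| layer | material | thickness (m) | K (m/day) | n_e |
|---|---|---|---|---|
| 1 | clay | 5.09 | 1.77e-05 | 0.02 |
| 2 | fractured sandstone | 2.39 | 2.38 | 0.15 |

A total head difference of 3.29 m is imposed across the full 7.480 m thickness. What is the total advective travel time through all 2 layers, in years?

110

With flow normal to the layers, continuity requires the same specific discharge q through every layer.
Σ(b_i/K_i) = 5.09/1.77e-05 + 2.39/2.38 = 2.876e+05 d.
q = Δh / Σ(b_i/K_i) = 3.29 / 2.876e+05 = 1.144e-05 m/day.
In each layer the seepage velocity is v_i = q/n_i, so the layer transit time is t_i = b_i·n_i / q:
  layer 1 (clay): t_1 = 5.09 × 0.02 / 1.144e-05 = 8898 d
  layer 2 (fractured sandstone): t_2 = 2.39 × 0.15 / 1.144e-05 = 31336 d
Total t = Σ t_i = 40234 days = 110.2 years.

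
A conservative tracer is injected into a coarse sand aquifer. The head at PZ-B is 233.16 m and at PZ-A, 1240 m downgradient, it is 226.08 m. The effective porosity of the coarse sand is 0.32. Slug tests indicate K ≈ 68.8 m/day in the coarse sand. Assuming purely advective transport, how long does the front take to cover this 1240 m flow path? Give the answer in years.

2.77

Hydraulic gradient i = (233.16 − 226.08) / 1240 = 7.08 / 1240 = 0.005710.
Darcy flux q = K · i = 68.80 × 0.005710 = 0.3928 m/day.
Seepage velocity v = q / n_e = 0.3928 / 0.32 = 1.228 m/day.
Travel time t = L / v = 1240 / 1.228 = 1010 days = 2.766 years.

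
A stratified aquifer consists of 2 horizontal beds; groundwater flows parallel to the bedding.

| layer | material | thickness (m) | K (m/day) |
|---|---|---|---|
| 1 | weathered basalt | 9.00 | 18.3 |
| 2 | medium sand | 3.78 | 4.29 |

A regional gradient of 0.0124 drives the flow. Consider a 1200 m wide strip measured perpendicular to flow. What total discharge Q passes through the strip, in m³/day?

2690

Flow is parallel to layering, so each bed carries its own Darcy discharge and the transmissivities add.
Σ(K_i·b_i) = 18.3×9.00 + 4.29×3.78 = 180.9 m²/day.
Hydraulic gradient i = 0.0124.
Q = Σ(K_i·b_i) · W · i = 180.9 × 1200 × 0.01240 = 2692 m³/day.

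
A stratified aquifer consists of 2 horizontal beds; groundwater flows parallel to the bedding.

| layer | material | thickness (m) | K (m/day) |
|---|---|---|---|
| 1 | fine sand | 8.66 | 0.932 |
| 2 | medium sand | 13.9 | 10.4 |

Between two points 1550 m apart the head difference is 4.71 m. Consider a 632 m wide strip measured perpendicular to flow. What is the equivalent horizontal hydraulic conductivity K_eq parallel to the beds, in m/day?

6.77

Flow is parallel to layering, so each bed carries its own Darcy discharge and the transmissivities add.
Σ(K_i·b_i) = 0.932×8.66 + 10.4×13.9 = 152.6 m²/day.
Total thickness b = 22.56 m, so K_eq = Σ(K_i·b_i)/b = 6.766 m/day.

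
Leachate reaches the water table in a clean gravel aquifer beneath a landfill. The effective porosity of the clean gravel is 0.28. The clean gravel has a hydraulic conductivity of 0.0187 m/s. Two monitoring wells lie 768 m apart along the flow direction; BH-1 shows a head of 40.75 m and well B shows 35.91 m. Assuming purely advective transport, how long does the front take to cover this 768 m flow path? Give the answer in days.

Convert K: 0.0187 m/s × 86400 = 1616 m/day.
Hydraulic gradient i = (40.75 − 35.91) / 768 = 4.84 / 768 = 0.006302.
Darcy flux q = K · i = 1616 × 0.006302 = 10.18 m/day.
Seepage velocity v = q / n_e = 10.18 / 0.28 = 36.36 m/day.
Travel time t = L / v = 768 / 36.36 = 21.12 days.

21.1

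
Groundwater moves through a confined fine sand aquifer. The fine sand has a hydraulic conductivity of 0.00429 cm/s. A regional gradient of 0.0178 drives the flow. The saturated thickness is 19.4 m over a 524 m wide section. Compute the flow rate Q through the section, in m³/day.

671

Convert K: 0.00429 cm/s × 864 = 3.707 m/day.
Cross-sectional area A = 524 × 19.4 = 10166 m².
Hydraulic gradient i = 0.0178.
Darcy's law: Q = K · A · i = 3.707 × 10166 × 0.01780 = 670.7 m³/day.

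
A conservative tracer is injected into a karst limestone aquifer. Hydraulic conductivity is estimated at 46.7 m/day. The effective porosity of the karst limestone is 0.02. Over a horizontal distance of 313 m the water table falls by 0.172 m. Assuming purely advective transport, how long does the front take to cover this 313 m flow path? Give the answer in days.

Hydraulic gradient i = Δh / L = 0.172 / 313 = 0.0005495.
Darcy flux q = K · i = 46.70 × 0.0005495 = 0.02566 m/day.
Seepage velocity v = q / n_e = 0.02566 / 0.02 = 1.283 m/day.
Travel time t = L / v = 313 / 1.283 = 243.9 days.

244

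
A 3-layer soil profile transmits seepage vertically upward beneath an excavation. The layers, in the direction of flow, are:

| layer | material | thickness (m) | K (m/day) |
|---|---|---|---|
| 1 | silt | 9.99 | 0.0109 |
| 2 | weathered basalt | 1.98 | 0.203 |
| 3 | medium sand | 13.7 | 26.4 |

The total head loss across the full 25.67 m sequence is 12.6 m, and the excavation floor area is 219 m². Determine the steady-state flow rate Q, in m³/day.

Flow is perpendicular to layering, so the layers act in series and the equivalent K is the thickness-weighted harmonic mean.
Total thickness L = 9.99 + 1.98 + 13.7 = 25.67 m.
Σ(b_i/K_i) = 9.99/0.0109 + 1.98/0.203 + 13.7/26.4 = 926.8 d.
K_eq = L / Σ(b_i/K_i) = 25.67 / 926.8 = 0.02770 m/day.
Q = K_eq · A · (Δh/L) = 0.02770 × 219 × (12.6/25.67) = 2.977 m³/day.

2.98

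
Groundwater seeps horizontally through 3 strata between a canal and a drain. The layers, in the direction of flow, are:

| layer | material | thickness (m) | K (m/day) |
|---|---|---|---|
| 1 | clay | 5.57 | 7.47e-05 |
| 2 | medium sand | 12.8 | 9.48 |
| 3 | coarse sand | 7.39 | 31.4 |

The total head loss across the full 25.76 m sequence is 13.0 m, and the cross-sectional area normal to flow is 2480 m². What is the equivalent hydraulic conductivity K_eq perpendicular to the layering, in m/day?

Flow is perpendicular to layering, so the layers act in series and the equivalent K is the thickness-weighted harmonic mean.
Total thickness L = 5.57 + 12.8 + 7.39 = 25.76 m.
Σ(b_i/K_i) = 5.57/7.47e-05 + 12.8/9.48 + 7.39/31.4 = 74567 d.
K_eq = L / Σ(b_i/K_i) = 25.76 / 74567 = 0.0003455 m/day.

0.000345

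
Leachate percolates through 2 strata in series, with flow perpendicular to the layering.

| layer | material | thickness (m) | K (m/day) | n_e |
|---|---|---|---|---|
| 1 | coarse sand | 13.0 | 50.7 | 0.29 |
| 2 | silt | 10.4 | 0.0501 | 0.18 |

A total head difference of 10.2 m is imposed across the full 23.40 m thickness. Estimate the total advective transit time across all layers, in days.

With flow normal to the layers, continuity requires the same specific discharge q through every layer.
Σ(b_i/K_i) = 13.0/50.7 + 10.4/0.0501 = 207.8 d.
q = Δh / Σ(b_i/K_i) = 10.2 / 207.8 = 0.04908 m/day.
In each layer the seepage velocity is v_i = q/n_i, so the layer transit time is t_i = b_i·n_i / q:
  layer 1 (coarse sand): t_1 = 13.0 × 0.29 / 0.04908 = 76.82 d
  layer 2 (silt): t_2 = 10.4 × 0.18 / 0.04908 = 38.14 d
Total t = Σ t_i = 115.0 days.

115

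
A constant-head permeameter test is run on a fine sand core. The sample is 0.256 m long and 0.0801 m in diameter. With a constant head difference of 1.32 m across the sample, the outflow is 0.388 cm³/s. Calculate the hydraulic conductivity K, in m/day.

1.29

Cross-sectional area A = π·(d/2)² = π × (0.0801/2)² = 0.005039 m².
Convert discharge: 0.388 cm³/s = 3.880e-07 m³/s.
Darcy's law rearranged: K = Q·L / (A·Δh) = 3.880e-07 × 0.256 / (0.005039 × 1.32) = 1.493e-05 m/s = 1.290 m/day.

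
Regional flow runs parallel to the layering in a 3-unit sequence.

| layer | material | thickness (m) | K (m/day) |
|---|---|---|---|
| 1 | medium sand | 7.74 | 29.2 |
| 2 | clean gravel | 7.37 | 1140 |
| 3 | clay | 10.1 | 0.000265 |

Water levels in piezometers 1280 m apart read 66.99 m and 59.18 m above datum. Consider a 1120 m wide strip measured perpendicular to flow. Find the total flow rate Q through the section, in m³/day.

59000

Flow is parallel to layering, so each bed carries its own Darcy discharge and the transmissivities add.
Σ(K_i·b_i) = 29.2×7.74 + 1140×7.37 + 0.000265×10.1 = 8628 m²/day.
Hydraulic gradient i = (66.99 − 59.18) / 1280 = 7.81 / 1280 = 0.006102.
Q = Σ(K_i·b_i) · W · i = 8628 × 1120 × 0.006102 = 58960 m³/day.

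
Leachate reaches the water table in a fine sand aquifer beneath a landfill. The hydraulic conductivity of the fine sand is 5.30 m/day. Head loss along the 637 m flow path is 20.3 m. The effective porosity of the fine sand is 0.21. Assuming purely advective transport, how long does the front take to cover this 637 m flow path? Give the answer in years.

2.17

Hydraulic gradient i = Δh / L = 20.3 / 637 = 0.03187.
Darcy flux q = K · i = 5.300 × 0.03187 = 0.1689 m/day.
Seepage velocity v = q / n_e = 0.1689 / 0.21 = 0.8043 m/day.
Travel time t = L / v = 637 / 0.8043 = 792.0 days = 2.168 years.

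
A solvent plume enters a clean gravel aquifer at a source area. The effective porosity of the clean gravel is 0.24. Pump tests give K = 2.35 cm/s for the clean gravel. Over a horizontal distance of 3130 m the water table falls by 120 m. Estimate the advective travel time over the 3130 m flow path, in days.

Convert K: 2.35 cm/s × 864 = 2030 m/day.
Hydraulic gradient i = Δh / L = 120 / 3130 = 0.03834.
Darcy flux q = K · i = 2030 × 0.03834 = 77.84 m/day.
Seepage velocity v = q / n_e = 77.84 / 0.24 = 324.3 m/day.
Travel time t = L / v = 3130 / 324.3 = 9.650 days.

9.65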